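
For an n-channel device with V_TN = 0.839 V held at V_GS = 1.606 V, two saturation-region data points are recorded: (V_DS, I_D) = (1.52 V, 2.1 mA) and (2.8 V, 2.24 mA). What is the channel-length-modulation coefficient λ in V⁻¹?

With V_GS fixed, I_D ∝ (1 + λ V_DS) in saturation, so I_D2/I_D1 = (1 + λ V_DS2)/(1 + λ V_DS1).
2.24/2.1 = 1.067 = (1 + 2.8 λ)/(1 + 1.52 λ).
Solving: λ (I_D1 V_DS2 − I_D2 V_DS1) = I_D2 − I_D1, so λ = (2.24 − 2.1) / (2.1 × 2.8 − 2.24 × 1.52) = 0.14 / 2.48 = 0.0566 V⁻¹.

λ = 0.0566 V⁻¹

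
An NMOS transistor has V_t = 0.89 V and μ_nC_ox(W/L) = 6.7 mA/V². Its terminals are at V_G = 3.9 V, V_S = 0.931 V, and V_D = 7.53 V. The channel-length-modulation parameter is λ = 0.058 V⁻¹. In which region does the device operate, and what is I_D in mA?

Saturation; I_D = 20.0 mA

V_GS = V_G − V_S = 3.9 − 0.931 = 2.97 V; V_DS = V_D − V_S = 7.53 − 0.931 = 6.6 V.
V_ov = V_GS − V_t = 2.97 − 0.89 = 2.08 V.
Since V_DS = 6.6 V ≥ V_ov = 2.08 V, the device is in saturation.
I_D = ½ k_n V_ov² (1 + λ V_DS) = 0.5 × 6.7 × 2.08² × (1 + 0.058 × 6.6) = 20 mA.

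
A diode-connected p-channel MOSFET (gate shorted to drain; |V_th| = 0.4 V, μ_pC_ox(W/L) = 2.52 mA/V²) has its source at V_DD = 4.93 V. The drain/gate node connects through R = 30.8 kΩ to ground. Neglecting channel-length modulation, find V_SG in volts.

V_SG = 0.729 V

With gate tied to drain, V_SG = V_SD ≥ V_SG − |V_th|, so the device is in saturation.
KCL at the drain: ½ k_p (V_SG − |V_th|)² = (V_DD − V_SG)/R.
Let x = V_SG − 0.4. Then 38.8 x² + x − 4.53 = 0, giving x = 0.329 V (positive root), so V_SG = 0.729 V.
I_D = (V_DD − V_SG)/R = (4.93 − 0.729) / 30.8 = 0.136 mA.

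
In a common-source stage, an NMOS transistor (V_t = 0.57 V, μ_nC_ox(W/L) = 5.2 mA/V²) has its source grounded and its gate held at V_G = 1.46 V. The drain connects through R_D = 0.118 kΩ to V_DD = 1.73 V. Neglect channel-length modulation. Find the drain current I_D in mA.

V_GS = V_G = 1.46 V, so V_ov = 1.46 − 0.57 = 0.89 V.
Assume saturation: I_D = ½ k_n V_ov² = 0.5 × 5.2 × 0.89² = 2.06 mA, giving V_DS = V_DD − I_D R_D = 1.73 − 2.06 × 0.118 = 1.49 V.
V_DS = 1.49 V ≥ V_ov = 0.89 V, confirming saturation.

I_D = 2.06 mA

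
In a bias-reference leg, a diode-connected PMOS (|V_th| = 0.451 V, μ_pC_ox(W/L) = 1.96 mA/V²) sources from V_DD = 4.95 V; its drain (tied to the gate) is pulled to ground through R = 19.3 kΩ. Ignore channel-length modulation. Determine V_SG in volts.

With gate tied to drain, V_SG = V_SD ≥ V_SG − |V_th|, so the device is in saturation.
KCL at the drain: ½ k_p (V_SG − |V_th|)² = (V_DD − V_SG)/R.
Let x = V_SG − 0.451. Then 18.9 x² + x − 4.499 = 0, giving x = 0.462 V (positive root), so V_SG = 0.913 V.
I_D = (V_DD − V_SG)/R = (4.95 − 0.913) / 19.3 = 0.209 mA.

V_SG = 0.913 V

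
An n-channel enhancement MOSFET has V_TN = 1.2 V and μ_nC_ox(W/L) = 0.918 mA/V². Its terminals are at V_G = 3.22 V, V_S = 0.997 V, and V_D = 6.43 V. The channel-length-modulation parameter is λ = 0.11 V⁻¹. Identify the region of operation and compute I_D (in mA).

Saturation; I_D = 0.767 mA

V_GS = V_G − V_S = 3.22 − 0.997 = 2.22 V; V_DS = V_D − V_S = 6.43 − 0.997 = 5.43 V.
V_ov = V_GS − V_TN = 2.22 − 1.2 = 1.02 V.
Since V_DS = 5.43 V ≥ V_ov = 1.02 V, the device is in saturation.
I_D = ½ k_n V_ov² (1 + λ V_DS) = 0.5 × 0.918 × 1.02² × (1 + 0.11 × 5.43) = 0.767 mA.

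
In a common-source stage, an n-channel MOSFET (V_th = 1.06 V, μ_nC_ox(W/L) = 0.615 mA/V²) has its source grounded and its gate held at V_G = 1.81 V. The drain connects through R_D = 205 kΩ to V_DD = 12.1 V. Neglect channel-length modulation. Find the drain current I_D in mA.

I_D = 0.0583 mA

V_GS = V_G = 1.81 V, so V_ov = 1.81 − 1.06 = 0.75 V.
Assume saturation: I_D = ½ k_n V_ov² = 0.5 × 0.615 × 0.75² = 0.173 mA, giving V_DS = V_DD − I_D R_D = 12.1 − 0.173 × 205 = -23.4 V.
But -23.4 V < V_ov = 0.75 V, so the device is actually in triode.
In triode I_D = k_n[V_ov V_DS − ½ V_DS²] and I_D = (V_DD − V_DS)/R_D. Equating: 63 V_DS² − 95.56 V_DS + 12.1 = 0, giving V_DS = 0.139 V (the root below V_ov).
I_D = (12.1 − 0.139) / 205 = 0.0583 mA.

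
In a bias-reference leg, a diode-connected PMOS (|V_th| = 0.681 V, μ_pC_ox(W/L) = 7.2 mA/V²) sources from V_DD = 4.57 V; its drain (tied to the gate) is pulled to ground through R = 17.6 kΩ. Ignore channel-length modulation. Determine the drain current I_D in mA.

With gate tied to drain, V_SG = V_SD ≥ V_SG − |V_th|, so the device is in saturation.
KCL at the drain: ½ k_p (V_SG − |V_th|)² = (V_DD − V_SG)/R.
Let x = V_SG − 0.681. Then 63.4 x² + x − 3.889 = 0, giving x = 0.24 V (positive root), so V_SG = 0.921 V.
I_D = (V_DD − V_SG)/R = (4.57 − 0.921) / 17.6 = 0.207 mA.

I_D = 0.207 mA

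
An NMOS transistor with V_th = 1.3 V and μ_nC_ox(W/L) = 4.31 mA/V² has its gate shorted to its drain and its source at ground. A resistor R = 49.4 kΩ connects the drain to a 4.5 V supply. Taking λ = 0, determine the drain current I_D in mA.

I_D = 0.0614 mA

With gate tied to drain, V_GS = V_DS ≥ V_GS − V_th, so the device is in saturation.
KCL at the drain: ½ k_n (V_GS − V_th)² = (V_DD − V_GS)/R.
Let x = V_GS − 1.3. Then 106 x² + x − 3.2 = 0, giving x = 0.169 V (positive root), so V_GS = 1.47 V.
I_D = (V_DD − V_GS)/R = (4.5 − 1.47) / 49.4 = 0.0614 mA.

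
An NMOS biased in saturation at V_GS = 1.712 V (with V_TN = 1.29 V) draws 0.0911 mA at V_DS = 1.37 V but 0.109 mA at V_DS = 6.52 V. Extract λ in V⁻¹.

λ = 0.0403 V⁻¹

With V_GS fixed, I_D ∝ (1 + λ V_DS) in saturation, so I_D2/I_D1 = (1 + λ V_DS2)/(1 + λ V_DS1).
0.109/0.0911 = 1.196 = (1 + 6.52 λ)/(1 + 1.37 λ).
Solving: λ (I_D1 V_DS2 − I_D2 V_DS1) = I_D2 − I_D1, so λ = (0.109 − 0.0911) / (0.0911 × 6.52 − 0.109 × 1.37) = 0.0179 / 0.445 = 0.0403 V⁻¹.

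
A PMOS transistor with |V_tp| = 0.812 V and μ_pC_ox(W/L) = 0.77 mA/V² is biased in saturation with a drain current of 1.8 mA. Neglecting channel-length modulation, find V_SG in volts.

In saturation I_D = ½ k_p (V_SG − |V_tp|)², so V_SG − |V_tp| = √(2 I_D / k_p) = √(2 × 1.8 / 0.77) = 2.16 V.
V_SG = 0.812 + 2.16 = 2.97 V.

V_SG = 2.97 V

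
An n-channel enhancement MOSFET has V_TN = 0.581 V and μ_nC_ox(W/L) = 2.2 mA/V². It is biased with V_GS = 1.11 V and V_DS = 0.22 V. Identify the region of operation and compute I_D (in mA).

V_ov = V_GS − V_TN = 1.11 − 0.581 = 0.529 V.
Since V_DS = 0.22 V < V_ov = 0.529 V, the device is in the triode region.
I_D = k_n [V_ov · V_DS − ½ V_DS²] = 2.2 × [0.529 × 0.22 − 0.5 × 0.22²] = 0.203 mA.

Triode; I_D = 0.203 mA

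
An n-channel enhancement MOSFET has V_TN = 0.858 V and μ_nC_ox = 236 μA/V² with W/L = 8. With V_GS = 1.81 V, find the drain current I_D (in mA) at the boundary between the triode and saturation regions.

At the boundary V_DS = V_ov = V_GS − V_TN = 1.81 − 0.858 = 0.952 V.
k_n = μ_nC_ox · (W/L) = 1.888 mA/V².
I_D = ½ k_n V_ov² = 0.5 × 1.888 × 0.952² = 0.856 mA.

I_D = 0.856 mA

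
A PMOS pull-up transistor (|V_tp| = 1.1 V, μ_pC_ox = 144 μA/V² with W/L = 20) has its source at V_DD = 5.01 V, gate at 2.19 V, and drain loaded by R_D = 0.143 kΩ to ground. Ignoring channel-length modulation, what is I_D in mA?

V_SG = V_DD − V_G = 5.01 − 2.19 = 2.82 V, so V_ov = 2.82 − 1.1 = 1.72 V.
k_p = μ_pC_ox · (W/L) = 2.88 mA/V².
Assume saturation: I_D = ½ k_p V_ov² = 0.5 × 2.88 × 1.72² = 4.26 mA, giving V_SD = V_DD − I_D R_D = 5.01 − 4.26 × 0.143 = 4.4 V.
V_SD = 4.4 V ≥ V_ov = 1.72 V, confirming saturation.

I_D = 4.26 mA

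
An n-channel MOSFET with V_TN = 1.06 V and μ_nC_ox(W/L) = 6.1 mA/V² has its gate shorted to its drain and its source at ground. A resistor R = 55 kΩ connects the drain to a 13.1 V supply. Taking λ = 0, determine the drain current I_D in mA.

With gate tied to drain, V_GS = V_DS ≥ V_GS − V_TN, so the device is in saturation.
KCL at the drain: ½ k_n (V_GS − V_TN)² = (V_DD − V_GS)/R.
Let x = V_GS − 1.06. Then 168 x² + x − 12.04 = 0, giving x = 0.265 V (positive root), so V_GS = 1.32 V.
I_D = (V_DD − V_GS)/R = (13.1 − 1.32) / 55 = 0.214 mA.

I_D = 0.214 mA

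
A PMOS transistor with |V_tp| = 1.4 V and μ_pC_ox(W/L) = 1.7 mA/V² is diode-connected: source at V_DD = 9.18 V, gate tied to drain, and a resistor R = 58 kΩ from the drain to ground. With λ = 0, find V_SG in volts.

With gate tied to drain, V_SG = V_SD ≥ V_SG − |V_tp|, so the device is in saturation.
KCL at the drain: ½ k_p (V_SG − |V_tp|)² = (V_DD − V_SG)/R.
Let x = V_SG − 1.4. Then 49.3 x² + x − 7.78 = 0, giving x = 0.387 V (positive root), so V_SG = 1.79 V.
I_D = (V_DD − V_SG)/R = (9.18 − 1.79) / 58 = 0.127 mA.

V_SG = 1.79 V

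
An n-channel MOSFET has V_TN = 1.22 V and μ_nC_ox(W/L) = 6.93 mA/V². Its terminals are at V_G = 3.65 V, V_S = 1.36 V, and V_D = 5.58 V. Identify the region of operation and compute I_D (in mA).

V_GS = V_G − V_S = 3.65 − 1.36 = 2.29 V; V_DS = V_D − V_S = 5.58 − 1.36 = 4.22 V.
V_ov = V_GS − V_TN = 2.29 − 1.22 = 1.07 V.
Since V_DS = 4.22 V ≥ V_ov = 1.07 V, the device is in saturation.
I_D = ½ k_n V_ov² = 0.5 × 6.93 × 1.07² = 3.97 mA.

Saturation; I_D = 3.97 mA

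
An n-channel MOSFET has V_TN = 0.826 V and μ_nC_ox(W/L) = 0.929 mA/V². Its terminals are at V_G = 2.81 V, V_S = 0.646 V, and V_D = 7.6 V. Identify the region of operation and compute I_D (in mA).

V_GS = V_G − V_S = 2.81 − 0.646 = 2.16 V; V_DS = V_D − V_S = 7.6 − 0.646 = 6.95 V.
V_ov = V_GS − V_TN = 2.16 − 0.826 = 1.34 V.
Since V_DS = 6.95 V ≥ V_ov = 1.34 V, the device is in saturation.
I_D = ½ k_n V_ov² = 0.5 × 0.929 × 1.34² = 0.832 mA.

Saturation; I_D = 0.832 mA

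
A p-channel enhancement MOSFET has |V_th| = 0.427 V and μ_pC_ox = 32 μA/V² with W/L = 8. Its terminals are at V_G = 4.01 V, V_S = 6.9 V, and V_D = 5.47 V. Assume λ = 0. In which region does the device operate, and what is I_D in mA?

Triode; I_D = 0.640 mA

V_SG = V_S − V_G = 6.9 − 4.01 = 2.89 V; V_SD = V_S − V_D = 6.9 − 5.47 = 1.43 V.
k_p = μ_pC_ox · (W/L) = 0.256 mA/V².
V_ov = V_SG − |V_th| = 2.89 − 0.427 = 2.46 V.
Since V_SD = 1.43 V < V_ov = 2.46 V, the device is in the triode region.
I_D = k_p [V_ov · V_SD − ½ V_SD²] = 0.256 × [2.46 × 1.43 − 0.5 × 1.43²] = 0.64 mA.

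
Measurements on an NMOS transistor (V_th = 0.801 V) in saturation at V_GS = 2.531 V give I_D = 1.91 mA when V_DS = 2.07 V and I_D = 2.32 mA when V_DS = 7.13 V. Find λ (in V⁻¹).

λ = 0.0465 V⁻¹

With V_GS fixed, I_D ∝ (1 + λ V_DS) in saturation, so I_D2/I_D1 = (1 + λ V_DS2)/(1 + λ V_DS1).
2.32/1.91 = 1.215 = (1 + 7.13 λ)/(1 + 2.07 λ).
Solving: λ (I_D1 V_DS2 − I_D2 V_DS1) = I_D2 − I_D1, so λ = (2.32 − 1.91) / (1.91 × 7.13 − 2.32 × 2.07) = 0.41 / 8.82 = 0.0465 V⁻¹.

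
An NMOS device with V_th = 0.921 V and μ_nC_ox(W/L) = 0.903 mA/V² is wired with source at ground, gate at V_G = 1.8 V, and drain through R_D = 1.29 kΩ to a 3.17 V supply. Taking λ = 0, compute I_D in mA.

I_D = 0.349 mA

V_GS = V_G = 1.8 V, so V_ov = 1.8 − 0.921 = 0.879 V.
Assume saturation: I_D = ½ k_n V_ov² = 0.5 × 0.903 × 0.879² = 0.349 mA, giving V_DS = V_DD − I_D R_D = 3.17 − 0.349 × 1.29 = 2.72 V.
V_DS = 2.72 V ≥ V_ov = 0.879 V, confirming saturation.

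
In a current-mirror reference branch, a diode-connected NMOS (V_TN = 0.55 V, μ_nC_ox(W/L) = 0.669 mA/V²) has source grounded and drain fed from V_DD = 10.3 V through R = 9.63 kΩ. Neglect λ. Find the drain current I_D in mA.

I_D = 0.847 mA

With gate tied to drain, V_GS = V_DS ≥ V_GS − V_TN, so the device is in saturation.
KCL at the drain: ½ k_n (V_GS − V_TN)² = (V_DD − V_GS)/R.
Let x = V_GS − 0.55. Then 3.22 x² + x − 9.75 = 0, giving x = 1.59 V (positive root), so V_GS = 2.14 V.
I_D = (V_DD − V_GS)/R = (10.3 − 2.14) / 9.63 = 0.847 mA.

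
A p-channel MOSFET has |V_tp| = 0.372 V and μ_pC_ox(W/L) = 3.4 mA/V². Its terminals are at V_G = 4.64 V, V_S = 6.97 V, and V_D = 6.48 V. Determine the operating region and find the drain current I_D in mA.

V_SG = V_S − V_G = 6.97 − 4.64 = 2.33 V; V_SD = V_S − V_D = 6.97 − 6.48 = 0.49 V.
V_ov = V_SG − |V_tp| = 2.33 − 0.372 = 1.96 V.
Since V_SD = 0.49 V < V_ov = 1.96 V, the device is in the triode region.
I_D = k_p [V_ov · V_SD − ½ V_SD²] = 3.4 × [1.96 × 0.49 − 0.5 × 0.49²] = 2.85 mA.

Triode; I_D = 2.85 mA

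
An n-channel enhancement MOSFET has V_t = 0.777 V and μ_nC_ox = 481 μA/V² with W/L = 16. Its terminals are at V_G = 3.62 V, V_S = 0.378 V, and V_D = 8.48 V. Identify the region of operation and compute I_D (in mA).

Saturation; I_D = 23.4 mA

V_GS = V_G − V_S = 3.62 − 0.378 = 3.24 V; V_DS = V_D − V_S = 8.48 − 0.378 = 8.1 V.
k_n = μ_nC_ox · (W/L) = 7.696 mA/V².
V_ov = V_GS − V_t = 3.24 − 0.777 = 2.46 V.
Since V_DS = 8.1 V ≥ V_ov = 2.46 V, the device is in saturation.
I_D = ½ k_n V_ov² = 0.5 × 7.696 × 2.46² = 23.4 mA.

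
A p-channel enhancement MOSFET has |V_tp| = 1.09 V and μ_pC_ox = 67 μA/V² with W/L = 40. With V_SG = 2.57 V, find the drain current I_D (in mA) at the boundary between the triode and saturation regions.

I_D = 2.94 mA

At the boundary V_SD = V_ov = V_SG − |V_tp| = 2.57 − 1.09 = 1.48 V.
k_p = μ_pC_ox · (W/L) = 2.68 mA/V².
I_D = ½ k_p V_ov² = 0.5 × 2.68 × 1.48² = 2.94 mA.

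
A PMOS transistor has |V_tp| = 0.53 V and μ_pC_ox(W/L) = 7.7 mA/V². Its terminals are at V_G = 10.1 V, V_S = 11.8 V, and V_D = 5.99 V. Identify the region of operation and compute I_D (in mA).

V_SG = V_S − V_G = 11.8 − 10.1 = 1.7 V; V_SD = V_S − V_D = 11.8 − 5.99 = 5.81 V.
V_ov = V_SG − |V_tp| = 1.7 − 0.53 = 1.17 V.
Since V_SD = 5.81 V ≥ V_ov = 1.17 V, the device is in saturation.
I_D = ½ k_p V_ov² = 0.5 × 7.7 × 1.17² = 5.27 mA.

Saturation; I_D = 5.27 mA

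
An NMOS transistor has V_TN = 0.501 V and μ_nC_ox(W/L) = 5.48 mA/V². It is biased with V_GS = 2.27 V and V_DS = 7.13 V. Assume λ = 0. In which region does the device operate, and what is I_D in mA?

Saturation; I_D = 8.57 mA

V_ov = V_GS − V_TN = 2.27 − 0.501 = 1.77 V.
Since V_DS = 7.13 V ≥ V_ov = 1.77 V, the device is in saturation.
I_D = ½ k_n V_ov² = 0.5 × 5.48 × 1.77² = 8.57 mA.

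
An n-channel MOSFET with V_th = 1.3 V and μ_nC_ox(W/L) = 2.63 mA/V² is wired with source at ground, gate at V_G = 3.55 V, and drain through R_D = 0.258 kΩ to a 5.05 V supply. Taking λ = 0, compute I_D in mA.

V_GS = V_G = 3.55 V, so V_ov = 3.55 − 1.3 = 2.25 V.
Assume saturation: I_D = ½ k_n V_ov² = 0.5 × 2.63 × 2.25² = 6.66 mA, giving V_DS = V_DD − I_D R_D = 5.05 − 6.66 × 0.258 = 3.33 V.
V_DS = 3.33 V ≥ V_ov = 2.25 V, confirming saturation.

I_D = 6.66 mA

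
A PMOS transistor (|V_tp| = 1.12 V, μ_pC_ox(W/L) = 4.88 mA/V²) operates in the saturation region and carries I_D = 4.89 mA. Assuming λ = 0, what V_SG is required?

In saturation I_D = ½ k_p (V_SG − |V_tp|)², so V_SG − |V_tp| = √(2 I_D / k_p) = √(2 × 4.89 / 4.88) = 1.42 V.
V_SG = 1.12 + 1.42 = 2.54 V.

V_SG = 2.54 V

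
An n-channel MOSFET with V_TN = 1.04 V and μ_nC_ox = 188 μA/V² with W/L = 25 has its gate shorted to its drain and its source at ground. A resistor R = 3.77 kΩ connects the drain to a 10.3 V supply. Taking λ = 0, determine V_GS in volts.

With gate tied to drain, V_GS = V_DS ≥ V_GS − V_TN, so the device is in saturation.
k_n = μ_nC_ox · (W/L) = 4.7 mA/V².
KCL at the drain: ½ k_n (V_GS − V_TN)² = (V_DD − V_GS)/R.
Let x = V_GS − 1.04. Then 8.86 x² + x − 9.26 = 0, giving x = 0.967 V (positive root), so V_GS = 2.01 V.
I_D = (V_DD − V_GS)/R = (10.3 − 2.01) / 3.77 = 2.2 mA.

V_GS = 2.01 V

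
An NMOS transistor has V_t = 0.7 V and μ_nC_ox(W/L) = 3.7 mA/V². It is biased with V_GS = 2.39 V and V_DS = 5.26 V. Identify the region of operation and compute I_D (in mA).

Saturation; I_D = 5.28 mA

V_ov = V_GS − V_t = 2.39 − 0.7 = 1.69 V.
Since V_DS = 5.26 V ≥ V_ov = 1.69 V, the device is in saturation.
I_D = ½ k_n V_ov² = 0.5 × 3.7 × 1.69² = 5.28 mA.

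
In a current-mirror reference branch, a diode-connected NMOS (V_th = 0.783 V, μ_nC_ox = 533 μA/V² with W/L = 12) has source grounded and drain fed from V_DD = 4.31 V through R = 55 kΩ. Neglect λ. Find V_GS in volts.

V_GS = 0.922 V

With gate tied to drain, V_GS = V_DS ≥ V_GS − V_th, so the device is in saturation.
k_n = μ_nC_ox · (W/L) = 6.396 mA/V².
KCL at the drain: ½ k_n (V_GS − V_th)² = (V_DD − V_GS)/R.
Let x = V_GS − 0.783. Then 176 x² + x − 3.527 = 0, giving x = 0.139 V (positive root), so V_GS = 0.922 V.
I_D = (V_DD − V_GS)/R = (4.31 − 0.922) / 55 = 0.0616 mA.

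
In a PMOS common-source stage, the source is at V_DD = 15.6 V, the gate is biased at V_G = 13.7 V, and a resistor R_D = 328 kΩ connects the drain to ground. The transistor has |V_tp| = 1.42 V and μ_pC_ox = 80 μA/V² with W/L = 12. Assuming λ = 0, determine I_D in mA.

I_D = 0.0472 mA

V_SG = V_DD − V_G = 15.6 − 13.7 = 1.9 V, so V_ov = 1.9 − 1.42 = 0.48 V.
k_p = μ_pC_ox · (W/L) = 0.96 mA/V².
Assume saturation: I_D = ½ k_p V_ov² = 0.5 × 0.96 × 0.48² = 0.111 mA, giving V_SD = V_DD − I_D R_D = 15.6 − 0.111 × 328 = -20.7 V.
But -20.7 V < V_ov = 0.48 V, so the device is actually in triode.
In triode I_D = k_p[V_ov V_SD − ½ V_SD²] and I_D = (V_DD − V_SD)/R_D. Equating: 157 V_SD² − 152.1 V_SD + 15.6 = 0, giving V_SD = 0.117 V (the root below V_ov).
I_D = (15.6 − 0.117) / 328 = 0.0472 mA.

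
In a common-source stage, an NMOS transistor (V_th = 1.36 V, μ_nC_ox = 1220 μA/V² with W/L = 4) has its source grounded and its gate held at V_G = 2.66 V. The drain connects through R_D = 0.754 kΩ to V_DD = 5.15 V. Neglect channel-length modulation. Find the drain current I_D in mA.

V_GS = V_G = 2.66 V, so V_ov = 2.66 − 1.36 = 1.3 V.
k_n = μ_nC_ox · (W/L) = 4.88 mA/V².
Assume saturation: I_D = ½ k_n V_ov² = 0.5 × 4.88 × 1.3² = 4.12 mA, giving V_DS = V_DD − I_D R_D = 5.15 − 4.12 × 0.754 = 2.04 V.
V_DS = 2.04 V ≥ V_ov = 1.3 V, confirming saturation.

I_D = 4.12 mA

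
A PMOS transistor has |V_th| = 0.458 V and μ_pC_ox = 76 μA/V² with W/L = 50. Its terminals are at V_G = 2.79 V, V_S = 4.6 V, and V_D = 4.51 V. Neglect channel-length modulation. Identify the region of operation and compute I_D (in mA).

Triode; I_D = 0.447 mA

V_SG = V_S − V_G = 4.6 − 2.79 = 1.81 V; V_SD = V_S − V_D = 4.6 − 4.51 = 0.09 V.
k_p = μ_pC_ox · (W/L) = 3.8 mA/V².
V_ov = V_SG − |V_th| = 1.81 − 0.458 = 1.35 V.
Since V_SD = 0.09 V < V_ov = 1.35 V, the device is in the triode region.
I_D = k_p [V_ov · V_SD − ½ V_SD²] = 3.8 × [1.35 × 0.09 − 0.5 × 0.09²] = 0.447 mA.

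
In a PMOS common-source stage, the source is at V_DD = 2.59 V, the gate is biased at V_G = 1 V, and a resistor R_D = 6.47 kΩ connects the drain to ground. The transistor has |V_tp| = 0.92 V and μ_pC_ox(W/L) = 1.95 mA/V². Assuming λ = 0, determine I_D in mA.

V_SG = V_DD − V_G = 2.59 − 1 = 1.59 V, so V_ov = 1.59 − 0.92 = 0.67 V.
Assume saturation: I_D = ½ k_p V_ov² = 0.5 × 1.95 × 0.67² = 0.438 mA, giving V_SD = V_DD − I_D R_D = 2.59 − 0.438 × 6.47 = -0.242 V.
But -0.242 V < V_ov = 0.67 V, so the device is actually in triode.
In triode I_D = k_p[V_ov V_SD − ½ V_SD²] and I_D = (V_DD − V_SD)/R_D. Equating: 6.31 V_SD² − 9.453 V_SD + 2.59 = 0, giving V_SD = 0.361 V (the root below V_ov).
I_D = (2.59 − 0.361) / 6.47 = 0.345 mA.

I_D = 0.345 mA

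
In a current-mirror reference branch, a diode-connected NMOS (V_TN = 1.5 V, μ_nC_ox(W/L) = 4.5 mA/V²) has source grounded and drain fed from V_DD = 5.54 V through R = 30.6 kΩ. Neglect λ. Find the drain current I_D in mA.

I_D = 0.124 mA

With gate tied to drain, V_GS = V_DS ≥ V_GS − V_TN, so the device is in saturation.
KCL at the drain: ½ k_n (V_GS − V_TN)² = (V_DD − V_GS)/R.
Let x = V_GS − 1.5. Then 68.9 x² + x − 4.04 = 0, giving x = 0.235 V (positive root), so V_GS = 1.74 V.
I_D = (V_DD − V_GS)/R = (5.54 − 1.74) / 30.6 = 0.124 mA.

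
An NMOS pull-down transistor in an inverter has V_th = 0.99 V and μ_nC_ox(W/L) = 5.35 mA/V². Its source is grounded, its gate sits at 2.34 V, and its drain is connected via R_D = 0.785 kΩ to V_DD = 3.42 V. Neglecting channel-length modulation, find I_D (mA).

I_D = 3.54 mA

V_GS = V_G = 2.34 V, so V_ov = 2.34 − 0.99 = 1.35 V.
Assume saturation: I_D = ½ k_n V_ov² = 0.5 × 5.35 × 1.35² = 4.88 mA, giving V_DS = V_DD − I_D R_D = 3.42 − 4.88 × 0.785 = -0.407 V.
But -0.407 V < V_ov = 1.35 V, so the device is actually in triode.
In triode I_D = k_n[V_ov V_DS − ½ V_DS²] and I_D = (V_DD − V_DS)/R_D. Equating: 2.1 V_DS² − 6.67 V_DS + 3.42 = 0, giving V_DS = 0.643 V (the root below V_ov).
I_D = (3.42 − 0.643) / 0.785 = 3.54 mA.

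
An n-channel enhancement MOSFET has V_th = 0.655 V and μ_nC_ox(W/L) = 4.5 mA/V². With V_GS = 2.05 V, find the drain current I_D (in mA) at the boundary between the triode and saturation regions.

I_D = 4.38 mA

At the boundary V_DS = V_ov = V_GS − V_th = 2.05 − 0.655 = 1.39 V.
I_D = ½ k_n V_ov² = 0.5 × 4.5 × 1.39² = 4.38 mA.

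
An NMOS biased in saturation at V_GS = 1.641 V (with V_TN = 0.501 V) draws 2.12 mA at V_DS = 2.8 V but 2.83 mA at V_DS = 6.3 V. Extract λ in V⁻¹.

λ = 0.131 V⁻¹

With V_GS fixed, I_D ∝ (1 + λ V_DS) in saturation, so I_D2/I_D1 = (1 + λ V_DS2)/(1 + λ V_DS1).
2.83/2.12 = 1.335 = (1 + 6.3 λ)/(1 + 2.8 λ).
Solving: λ (I_D1 V_DS2 − I_D2 V_DS1) = I_D2 − I_D1, so λ = (2.83 − 2.12) / (2.12 × 6.3 − 2.83 × 2.8) = 0.71 / 5.43 = 0.131 V⁻¹.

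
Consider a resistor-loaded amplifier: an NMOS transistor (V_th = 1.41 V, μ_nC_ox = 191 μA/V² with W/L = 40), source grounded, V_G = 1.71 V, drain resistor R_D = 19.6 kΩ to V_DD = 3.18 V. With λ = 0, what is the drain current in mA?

I_D = 0.158 mA

V_GS = V_G = 1.71 V, so V_ov = 1.71 − 1.41 = 0.3 V.
k_n = μ_nC_ox · (W/L) = 7.64 mA/V².
Assume saturation: I_D = ½ k_n V_ov² = 0.5 × 7.64 × 0.3² = 0.344 mA, giving V_DS = V_DD − I_D R_D = 3.18 − 0.344 × 19.6 = -3.56 V.
But -3.56 V < V_ov = 0.3 V, so the device is actually in triode.
In triode I_D = k_n[V_ov V_DS − ½ V_DS²] and I_D = (V_DD − V_DS)/R_D. Equating: 74.9 V_DS² − 45.92 V_DS + 3.18 = 0, giving V_DS = 0.0796 V (the root below V_ov).
I_D = (3.18 − 0.0796) / 19.6 = 0.158 mA.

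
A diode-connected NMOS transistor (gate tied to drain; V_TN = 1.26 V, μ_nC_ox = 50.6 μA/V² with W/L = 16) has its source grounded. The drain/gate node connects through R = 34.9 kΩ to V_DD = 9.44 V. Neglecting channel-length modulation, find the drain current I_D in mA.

I_D = 0.214 mA

With gate tied to drain, V_GS = V_DS ≥ V_GS − V_TN, so the device is in saturation.
k_n = μ_nC_ox · (W/L) = 0.8096 mA/V².
KCL at the drain: ½ k_n (V_GS − V_TN)² = (V_DD − V_GS)/R.
Let x = V_GS − 1.26. Then 14.1 x² + x − 8.18 = 0, giving x = 0.726 V (positive root), so V_GS = 1.99 V.
I_D = (V_DD − V_GS)/R = (9.44 − 1.99) / 34.9 = 0.214 mA.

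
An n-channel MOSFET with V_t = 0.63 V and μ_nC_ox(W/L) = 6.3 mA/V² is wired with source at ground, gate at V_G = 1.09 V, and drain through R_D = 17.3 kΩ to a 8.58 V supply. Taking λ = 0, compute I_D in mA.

I_D = 0.483 mA

V_GS = V_G = 1.09 V, so V_ov = 1.09 − 0.63 = 0.46 V.
Assume saturation: I_D = ½ k_n V_ov² = 0.5 × 6.3 × 0.46² = 0.667 mA, giving V_DS = V_DD − I_D R_D = 8.58 − 0.667 × 17.3 = -2.95 V.
But -2.95 V < V_ov = 0.46 V, so the device is actually in triode.
In triode I_D = k_n[V_ov V_DS − ½ V_DS²] and I_D = (V_DD − V_DS)/R_D. Equating: 54.5 V_DS² − 51.14 V_DS + 8.58 = 0, giving V_DS = 0.219 V (the root below V_ov).
I_D = (8.58 − 0.219) / 17.3 = 0.483 mA.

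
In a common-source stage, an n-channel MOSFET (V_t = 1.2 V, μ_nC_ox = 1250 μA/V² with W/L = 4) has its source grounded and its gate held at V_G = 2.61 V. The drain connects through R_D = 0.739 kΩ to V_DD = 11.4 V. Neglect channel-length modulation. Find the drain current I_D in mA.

I_D = 4.97 mA

V_GS = V_G = 2.61 V, so V_ov = 2.61 − 1.2 = 1.41 V.
k_n = μ_nC_ox · (W/L) = 5 mA/V².
Assume saturation: I_D = ½ k_n V_ov² = 0.5 × 5 × 1.41² = 4.97 mA, giving V_DS = V_DD − I_D R_D = 11.4 − 4.97 × 0.739 = 7.73 V.
V_DS = 7.73 V ≥ V_ov = 1.41 V, confirming saturation.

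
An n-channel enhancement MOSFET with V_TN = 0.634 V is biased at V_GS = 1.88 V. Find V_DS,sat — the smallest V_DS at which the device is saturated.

V_DS,sat = 1.25 V

The boundary between triode and saturation is V_DS = V_GS − V_TN = V_ov.
V_ov = 1.88 − 0.634 = 1.25 V.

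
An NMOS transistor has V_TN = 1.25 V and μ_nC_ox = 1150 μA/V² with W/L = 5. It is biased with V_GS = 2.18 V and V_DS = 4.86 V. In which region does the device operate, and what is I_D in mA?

k_n = μ_nC_ox · (W/L) = 5.75 mA/V².
V_ov = V_GS − V_TN = 2.18 − 1.25 = 0.93 V.
Since V_DS = 4.86 V ≥ V_ov = 0.93 V, the device is in saturation.
I_D = ½ k_n V_ov² = 0.5 × 5.75 × 0.93² = 2.49 mA.

Saturation; I_D = 2.49 mA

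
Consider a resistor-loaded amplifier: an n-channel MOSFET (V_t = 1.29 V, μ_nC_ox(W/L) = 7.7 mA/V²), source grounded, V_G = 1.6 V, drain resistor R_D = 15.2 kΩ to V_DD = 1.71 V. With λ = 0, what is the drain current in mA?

V_GS = V_G = 1.6 V, so V_ov = 1.6 − 1.29 = 0.31 V.
Assume saturation: I_D = ½ k_n V_ov² = 0.5 × 7.7 × 0.31² = 0.37 mA, giving V_DS = V_DD − I_D R_D = 1.71 − 0.37 × 15.2 = -3.91 V.
But -3.91 V < V_ov = 0.31 V, so the device is actually in triode.
In triode I_D = k_n[V_ov V_DS − ½ V_DS²] and I_D = (V_DD − V_DS)/R_D. Equating: 58.5 V_DS² − 37.28 V_DS + 1.71 = 0, giving V_DS = 0.0498 V (the root below V_ov).
I_D = (1.71 − 0.0498) / 15.2 = 0.109 mA.

I_D = 0.109 mA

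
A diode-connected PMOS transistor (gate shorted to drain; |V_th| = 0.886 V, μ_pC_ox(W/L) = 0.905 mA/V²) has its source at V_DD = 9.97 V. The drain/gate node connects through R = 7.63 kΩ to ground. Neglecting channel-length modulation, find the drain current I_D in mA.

With gate tied to drain, V_SG = V_SD ≥ V_SG − |V_th|, so the device is in saturation.
KCL at the drain: ½ k_p (V_SG − |V_th|)² = (V_DD − V_SG)/R.
Let x = V_SG − 0.886. Then 3.45 x² + x − 9.084 = 0, giving x = 1.48 V (positive root), so V_SG = 2.37 V.
I_D = (V_DD − V_SG)/R = (9.97 − 2.37) / 7.63 = 0.996 mA.

I_D = 0.996 mA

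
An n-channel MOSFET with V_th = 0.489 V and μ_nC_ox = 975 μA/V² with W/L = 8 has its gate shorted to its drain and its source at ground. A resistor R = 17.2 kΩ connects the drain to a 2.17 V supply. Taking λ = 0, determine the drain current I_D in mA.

With gate tied to drain, V_GS = V_DS ≥ V_GS − V_th, so the device is in saturation.
k_n = μ_nC_ox · (W/L) = 7.8 mA/V².
KCL at the drain: ½ k_n (V_GS − V_th)² = (V_DD − V_GS)/R.
Let x = V_GS − 0.489. Then 67.1 x² + x − 1.681 = 0, giving x = 0.151 V (positive root), so V_GS = 0.64 V.
I_D = (V_DD − V_GS)/R = (2.17 − 0.64) / 17.2 = 0.089 mA.

I_D = 0.0890 mA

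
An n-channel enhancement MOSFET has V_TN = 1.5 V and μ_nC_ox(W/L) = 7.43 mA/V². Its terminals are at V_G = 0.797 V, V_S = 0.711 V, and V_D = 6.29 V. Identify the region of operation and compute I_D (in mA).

Cutoff; I_D = 0 mA

V_GS = V_G − V_S = 0.797 − 0.711 = 0.086 V; V_DS = V_D − V_S = 6.29 − 0.711 = 5.58 V.
V_GS = 0.086 V < V_TN = 1.5 V, so the transistor is in cutoff.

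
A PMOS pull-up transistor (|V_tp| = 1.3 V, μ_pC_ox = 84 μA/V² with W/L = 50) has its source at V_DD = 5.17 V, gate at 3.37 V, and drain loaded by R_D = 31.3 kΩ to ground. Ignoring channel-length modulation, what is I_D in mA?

I_D = 0.162 mA

V_SG = V_DD − V_G = 5.17 − 3.37 = 1.8 V, so V_ov = 1.8 − 1.3 = 0.5 V.
k_p = μ_pC_ox · (W/L) = 4.2 mA/V².
Assume saturation: I_D = ½ k_p V_ov² = 0.5 × 4.2 × 0.5² = 0.525 mA, giving V_SD = V_DD − I_D R_D = 5.17 − 0.525 × 31.3 = -11.3 V.
But -11.3 V < V_ov = 0.5 V, so the device is actually in triode.
In triode I_D = k_p[V_ov V_SD − ½ V_SD²] and I_D = (V_DD − V_SD)/R_D. Equating: 65.7 V_SD² − 66.73 V_SD + 5.17 = 0, giving V_SD = 0.0845 V (the root below V_ov).
I_D = (5.17 − 0.0845) / 31.3 = 0.162 mA.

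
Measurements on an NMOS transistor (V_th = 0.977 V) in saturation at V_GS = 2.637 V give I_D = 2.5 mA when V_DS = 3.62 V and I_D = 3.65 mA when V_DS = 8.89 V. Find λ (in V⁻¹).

λ = 0.128 V⁻¹

With V_GS fixed, I_D ∝ (1 + λ V_DS) in saturation, so I_D2/I_D1 = (1 + λ V_DS2)/(1 + λ V_DS1).
3.65/2.5 = 1.46 = (1 + 8.89 λ)/(1 + 3.62 λ).
Solving: λ (I_D1 V_DS2 − I_D2 V_DS1) = I_D2 − I_D1, so λ = (3.65 − 2.5) / (2.5 × 8.89 − 3.65 × 3.62) = 1.15 / 9.01 = 0.128 V⁻¹.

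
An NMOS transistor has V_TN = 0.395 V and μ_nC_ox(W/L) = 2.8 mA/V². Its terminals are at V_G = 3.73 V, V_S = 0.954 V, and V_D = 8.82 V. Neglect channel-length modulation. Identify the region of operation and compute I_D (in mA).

Saturation; I_D = 7.94 mA

V_GS = V_G − V_S = 3.73 − 0.954 = 2.78 V; V_DS = V_D − V_S = 8.82 − 0.954 = 7.87 V.
V_ov = V_GS − V_TN = 2.78 − 0.395 = 2.38 V.
Since V_DS = 7.87 V ≥ V_ov = 2.38 V, the device is in saturation.
I_D = ½ k_n V_ov² = 0.5 × 2.8 × 2.38² = 7.94 mA.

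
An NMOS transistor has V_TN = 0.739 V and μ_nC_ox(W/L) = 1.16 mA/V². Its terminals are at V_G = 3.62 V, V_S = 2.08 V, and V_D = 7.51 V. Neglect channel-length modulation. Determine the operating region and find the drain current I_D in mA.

Saturation; I_D = 0.372 mA

V_GS = V_G − V_S = 3.62 − 2.08 = 1.54 V; V_DS = V_D − V_S = 7.51 − 2.08 = 5.43 V.
V_ov = V_GS − V_TN = 1.54 − 0.739 = 0.801 V.
Since V_DS = 5.43 V ≥ V_ov = 0.801 V, the device is in saturation.
I_D = ½ k_n V_ov² = 0.5 × 1.16 × 0.801² = 0.372 mA.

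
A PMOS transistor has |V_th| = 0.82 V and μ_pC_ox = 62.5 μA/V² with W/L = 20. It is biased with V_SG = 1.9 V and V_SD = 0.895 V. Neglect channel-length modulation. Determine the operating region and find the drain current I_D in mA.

Triode; I_D = 0.708 mA

k_p = μ_pC_ox · (W/L) = 1.25 mA/V².
V_ov = V_SG − |V_th| = 1.9 − 0.82 = 1.08 V.
Since V_SD = 0.895 V < V_ov = 1.08 V, the device is in the triode region.
I_D = k_p [V_ov · V_SD − ½ V_SD²] = 1.25 × [1.08 × 0.895 − 0.5 × 0.895²] = 0.708 mA.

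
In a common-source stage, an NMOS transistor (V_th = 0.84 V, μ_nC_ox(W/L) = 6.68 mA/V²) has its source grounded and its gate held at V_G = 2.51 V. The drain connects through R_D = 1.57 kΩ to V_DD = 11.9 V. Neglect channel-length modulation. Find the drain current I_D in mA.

V_GS = V_G = 2.51 V, so V_ov = 2.51 − 0.84 = 1.67 V.
Assume saturation: I_D = ½ k_n V_ov² = 0.5 × 6.68 × 1.67² = 9.31 mA, giving V_DS = V_DD − I_D R_D = 11.9 − 9.31 × 1.57 = -2.72 V.
But -2.72 V < V_ov = 1.67 V, so the device is actually in triode.
In triode I_D = k_n[V_ov V_DS − ½ V_DS²] and I_D = (V_DD − V_DS)/R_D. Equating: 5.24 V_DS² − 18.51 V_DS + 11.9 = 0, giving V_DS = 0.845 V (the root below V_ov).
I_D = (11.9 − 0.845) / 1.57 = 7.04 mA.

I_D = 7.04 mA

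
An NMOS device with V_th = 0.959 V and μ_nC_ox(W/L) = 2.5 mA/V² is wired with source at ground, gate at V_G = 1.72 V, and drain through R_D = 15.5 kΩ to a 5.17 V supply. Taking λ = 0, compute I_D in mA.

V_GS = V_G = 1.72 V, so V_ov = 1.72 − 0.959 = 0.761 V.
Assume saturation: I_D = ½ k_n V_ov² = 0.5 × 2.5 × 0.761² = 0.724 mA, giving V_DS = V_DD − I_D R_D = 5.17 − 0.724 × 15.5 = -6.05 V.
But -6.05 V < V_ov = 0.761 V, so the device is actually in triode.
In triode I_D = k_n[V_ov V_DS − ½ V_DS²] and I_D = (V_DD − V_DS)/R_D. Equating: 19.4 V_DS² − 30.49 V_DS + 5.17 = 0, giving V_DS = 0.193 V (the root below V_ov).
I_D = (5.17 − 0.193) / 15.5 = 0.321 mA.

I_D = 0.321 mA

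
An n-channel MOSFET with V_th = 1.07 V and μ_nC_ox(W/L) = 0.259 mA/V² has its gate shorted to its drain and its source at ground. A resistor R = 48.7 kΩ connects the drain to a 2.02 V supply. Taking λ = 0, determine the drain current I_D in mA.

With gate tied to drain, V_GS = V_DS ≥ V_GS − V_th, so the device is in saturation.
KCL at the drain: ½ k_n (V_GS − V_th)² = (V_DD − V_GS)/R.
Let x = V_GS − 1.07. Then 6.31 x² + x − 0.95 = 0, giving x = 0.317 V (positive root), so V_GS = 1.39 V.
I_D = (V_DD − V_GS)/R = (2.02 − 1.39) / 48.7 = 0.013 mA.

I_D = 0.0130 mA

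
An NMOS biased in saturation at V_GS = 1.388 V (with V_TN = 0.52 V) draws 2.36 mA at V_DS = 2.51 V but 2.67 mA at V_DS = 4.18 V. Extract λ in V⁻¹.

λ = 0.0980 V⁻¹

With V_GS fixed, I_D ∝ (1 + λ V_DS) in saturation, so I_D2/I_D1 = (1 + λ V_DS2)/(1 + λ V_DS1).
2.67/2.36 = 1.131 = (1 + 4.18 λ)/(1 + 2.51 λ).
Solving: λ (I_D1 V_DS2 − I_D2 V_DS1) = I_D2 − I_D1, so λ = (2.67 − 2.36) / (2.36 × 4.18 − 2.67 × 2.51) = 0.31 / 3.16 = 0.098 V⁻¹.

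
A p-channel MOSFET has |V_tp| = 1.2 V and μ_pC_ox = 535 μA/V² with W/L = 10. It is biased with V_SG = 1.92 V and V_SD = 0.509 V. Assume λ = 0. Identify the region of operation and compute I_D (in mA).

k_p = μ_pC_ox · (W/L) = 5.35 mA/V².
V_ov = V_SG − |V_tp| = 1.92 − 1.2 = 0.72 V.
Since V_SD = 0.509 V < V_ov = 0.72 V, the device is in the triode region.
I_D = k_p [V_ov · V_SD − ½ V_SD²] = 5.35 × [0.72 × 0.509 − 0.5 × 0.509²] = 1.27 mA.

Triode; I_D = 1.27 mA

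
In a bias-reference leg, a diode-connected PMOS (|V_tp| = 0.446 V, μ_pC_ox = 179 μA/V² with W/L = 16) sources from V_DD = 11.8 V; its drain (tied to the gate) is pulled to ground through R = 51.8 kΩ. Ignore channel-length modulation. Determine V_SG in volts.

V_SG = 0.831 V

With gate tied to drain, V_SG = V_SD ≥ V_SG − |V_tp|, so the device is in saturation.
k_p = μ_pC_ox · (W/L) = 2.864 mA/V².
KCL at the drain: ½ k_p (V_SG − |V_tp|)² = (V_DD − V_SG)/R.
Let x = V_SG − 0.446. Then 74.2 x² + x − 11.35 = 0, giving x = 0.385 V (positive root), so V_SG = 0.831 V.
I_D = (V_DD − V_SG)/R = (11.8 − 0.831) / 51.8 = 0.212 mA.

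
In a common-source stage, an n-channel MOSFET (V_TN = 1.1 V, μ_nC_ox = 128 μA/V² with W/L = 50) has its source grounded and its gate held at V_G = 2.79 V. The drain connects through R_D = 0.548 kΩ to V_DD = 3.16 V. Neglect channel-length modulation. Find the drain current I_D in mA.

V_GS = V_G = 2.79 V, so V_ov = 2.79 − 1.1 = 1.69 V.
k_n = μ_nC_ox · (W/L) = 6.4 mA/V².
Assume saturation: I_D = ½ k_n V_ov² = 0.5 × 6.4 × 1.69² = 9.14 mA, giving V_DS = V_DD − I_D R_D = 3.16 − 9.14 × 0.548 = -1.85 V.
But -1.85 V < V_ov = 1.69 V, so the device is actually in triode.
In triode I_D = k_n[V_ov V_DS − ½ V_DS²] and I_D = (V_DD − V_DS)/R_D. Equating: 1.75 V_DS² − 6.927 V_DS + 3.16 = 0, giving V_DS = 0.526 V (the root below V_ov).
I_D = (3.16 − 0.526) / 0.548 = 4.81 mA.

I_D = 4.81 mA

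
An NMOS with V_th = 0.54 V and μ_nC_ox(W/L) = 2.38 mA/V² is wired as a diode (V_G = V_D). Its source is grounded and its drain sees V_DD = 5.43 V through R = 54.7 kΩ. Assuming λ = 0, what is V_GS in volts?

With gate tied to drain, V_GS = V_DS ≥ V_GS − V_th, so the device is in saturation.
KCL at the drain: ½ k_n (V_GS − V_th)² = (V_DD − V_GS)/R.
Let x = V_GS − 0.54. Then 65.1 x² + x − 4.89 = 0, giving x = 0.267 V (positive root), so V_GS = 0.807 V.
I_D = (V_DD − V_GS)/R = (5.43 − 0.807) / 54.7 = 0.0845 mA.

V_GS = 0.807 V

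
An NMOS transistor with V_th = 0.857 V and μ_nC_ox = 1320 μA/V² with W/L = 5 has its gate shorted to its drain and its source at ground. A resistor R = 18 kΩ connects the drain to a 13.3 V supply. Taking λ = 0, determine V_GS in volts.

With gate tied to drain, V_GS = V_DS ≥ V_GS − V_th, so the device is in saturation.
k_n = μ_nC_ox · (W/L) = 6.6 mA/V².
KCL at the drain: ½ k_n (V_GS − V_th)² = (V_DD − V_GS)/R.
Let x = V_GS − 0.857. Then 59.4 x² + x − 12.44 = 0, giving x = 0.449 V (positive root), so V_GS = 1.31 V.
I_D = (V_DD − V_GS)/R = (13.3 − 1.31) / 18 = 0.666 mA.

V_GS = 1.31 V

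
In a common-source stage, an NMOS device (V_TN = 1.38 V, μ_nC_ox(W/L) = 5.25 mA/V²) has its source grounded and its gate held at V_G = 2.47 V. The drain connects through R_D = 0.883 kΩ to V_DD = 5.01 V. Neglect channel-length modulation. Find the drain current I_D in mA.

I_D = 3.12 mA

V_GS = V_G = 2.47 V, so V_ov = 2.47 − 1.38 = 1.09 V.
Assume saturation: I_D = ½ k_n V_ov² = 0.5 × 5.25 × 1.09² = 3.12 mA, giving V_DS = V_DD − I_D R_D = 5.01 − 3.12 × 0.883 = 2.26 V.
V_DS = 2.26 V ≥ V_ov = 1.09 V, confirming saturation.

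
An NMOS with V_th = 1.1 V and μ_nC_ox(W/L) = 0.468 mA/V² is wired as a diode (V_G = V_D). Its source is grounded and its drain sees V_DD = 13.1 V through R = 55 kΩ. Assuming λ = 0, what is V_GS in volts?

With gate tied to drain, V_GS = V_DS ≥ V_GS − V_th, so the device is in saturation.
KCL at the drain: ½ k_n (V_GS − V_th)² = (V_DD − V_GS)/R.
Let x = V_GS − 1.1. Then 12.9 x² + x − 12 = 0, giving x = 0.928 V (positive root), so V_GS = 2.03 V.
I_D = (V_DD − V_GS)/R = (13.1 − 2.03) / 55 = 0.201 mA.

V_GS = 2.03 V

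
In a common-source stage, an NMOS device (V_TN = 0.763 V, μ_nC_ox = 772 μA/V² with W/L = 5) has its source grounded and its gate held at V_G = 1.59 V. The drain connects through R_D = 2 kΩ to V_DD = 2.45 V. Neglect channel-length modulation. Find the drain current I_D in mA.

V_GS = V_G = 1.59 V, so V_ov = 1.59 − 0.763 = 0.827 V.
k_n = μ_nC_ox · (W/L) = 3.86 mA/V².
Assume saturation: I_D = ½ k_n V_ov² = 0.5 × 3.86 × 0.827² = 1.32 mA, giving V_DS = V_DD − I_D R_D = 2.45 − 1.32 × 2 = -0.19 V.
But -0.19 V < V_ov = 0.827 V, so the device is actually in triode.
In triode I_D = k_n[V_ov V_DS − ½ V_DS²] and I_D = (V_DD − V_DS)/R_D. Equating: 3.86 V_DS² − 7.384 V_DS + 2.45 = 0, giving V_DS = 0.427 V (the root below V_ov).
I_D = (2.45 − 0.427) / 2 = 1.01 mA.

I_D = 1.01 mA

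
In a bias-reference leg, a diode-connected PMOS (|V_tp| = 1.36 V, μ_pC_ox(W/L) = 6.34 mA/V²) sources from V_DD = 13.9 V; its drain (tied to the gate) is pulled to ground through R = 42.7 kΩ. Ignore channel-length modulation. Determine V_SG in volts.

V_SG = 1.66 V

With gate tied to drain, V_SG = V_SD ≥ V_SG − |V_tp|, so the device is in saturation.
KCL at the drain: ½ k_p (V_SG − |V_tp|)² = (V_DD − V_SG)/R.
Let x = V_SG − 1.36. Then 135 x² + x − 12.54 = 0, giving x = 0.301 V (positive root), so V_SG = 1.66 V.
I_D = (V_DD − V_SG)/R = (13.9 − 1.66) / 42.7 = 0.287 mA.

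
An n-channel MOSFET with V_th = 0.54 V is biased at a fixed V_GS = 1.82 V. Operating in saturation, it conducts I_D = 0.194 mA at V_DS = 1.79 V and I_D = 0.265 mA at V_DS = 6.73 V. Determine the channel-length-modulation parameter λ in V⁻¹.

With V_GS fixed, I_D ∝ (1 + λ V_DS) in saturation, so I_D2/I_D1 = (1 + λ V_DS2)/(1 + λ V_DS1).
0.265/0.194 = 1.366 = (1 + 6.73 λ)/(1 + 1.79 λ).
Solving: λ (I_D1 V_DS2 − I_D2 V_DS1) = I_D2 − I_D1, so λ = (0.265 − 0.194) / (0.194 × 6.73 − 0.265 × 1.79) = 0.071 / 0.831 = 0.0854 V⁻¹.

λ = 0.0854 V⁻¹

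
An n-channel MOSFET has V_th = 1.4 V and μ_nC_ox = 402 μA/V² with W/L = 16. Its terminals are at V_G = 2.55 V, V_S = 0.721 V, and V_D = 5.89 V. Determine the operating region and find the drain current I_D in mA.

Saturation; I_D = 0.592 mA

V_GS = V_G − V_S = 2.55 − 0.721 = 1.83 V; V_DS = V_D − V_S = 5.89 − 0.721 = 5.17 V.
k_n = μ_nC_ox · (W/L) = 6.432 mA/V².
V_ov = V_GS − V_th = 1.83 − 1.4 = 0.429 V.
Since V_DS = 5.17 V ≥ V_ov = 0.429 V, the device is in saturation.
I_D = ½ k_n V_ov² = 0.5 × 6.432 × 0.429² = 0.592 mA.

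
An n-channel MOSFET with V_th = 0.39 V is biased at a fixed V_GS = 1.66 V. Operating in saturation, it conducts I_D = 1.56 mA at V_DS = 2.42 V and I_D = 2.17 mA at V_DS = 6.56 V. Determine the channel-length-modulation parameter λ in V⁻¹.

With V_GS fixed, I_D ∝ (1 + λ V_DS) in saturation, so I_D2/I_D1 = (1 + λ V_DS2)/(1 + λ V_DS1).
2.17/1.56 = 1.391 = (1 + 6.56 λ)/(1 + 2.42 λ).
Solving: λ (I_D1 V_DS2 − I_D2 V_DS1) = I_D2 − I_D1, so λ = (2.17 − 1.56) / (1.56 × 6.56 − 2.17 × 2.42) = 0.61 / 4.98 = 0.122 V⁻¹.

λ = 0.122 V⁻¹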